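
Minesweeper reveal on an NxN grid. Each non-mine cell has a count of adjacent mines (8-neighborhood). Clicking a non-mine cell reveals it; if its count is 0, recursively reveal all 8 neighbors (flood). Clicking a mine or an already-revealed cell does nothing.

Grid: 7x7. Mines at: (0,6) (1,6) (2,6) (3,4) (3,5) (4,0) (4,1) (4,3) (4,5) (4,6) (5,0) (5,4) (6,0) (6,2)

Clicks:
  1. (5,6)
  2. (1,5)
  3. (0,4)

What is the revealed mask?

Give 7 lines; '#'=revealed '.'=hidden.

Click 1 (5,6) count=2: revealed 1 new [(5,6)] -> total=1
Click 2 (1,5) count=3: revealed 1 new [(1,5)] -> total=2
Click 3 (0,4) count=0: revealed 21 new [(0,0) (0,1) (0,2) (0,3) (0,4) (0,5) (1,0) (1,1) (1,2) (1,3) (1,4) (2,0) (2,1) (2,2) (2,3) (2,4) (2,5) (3,0) (3,1) (3,2) (3,3)] -> total=23

Answer: ######.
######.
######.
####...
.......
......#
.......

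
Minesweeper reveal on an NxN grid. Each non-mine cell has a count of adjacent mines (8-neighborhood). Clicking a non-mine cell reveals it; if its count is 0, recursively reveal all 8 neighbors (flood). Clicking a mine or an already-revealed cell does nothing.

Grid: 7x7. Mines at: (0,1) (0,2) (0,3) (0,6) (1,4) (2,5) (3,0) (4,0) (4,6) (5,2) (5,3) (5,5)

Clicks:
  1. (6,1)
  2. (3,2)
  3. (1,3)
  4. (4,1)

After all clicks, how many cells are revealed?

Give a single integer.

Click 1 (6,1) count=1: revealed 1 new [(6,1)] -> total=1
Click 2 (3,2) count=0: revealed 15 new [(1,1) (1,2) (1,3) (2,1) (2,2) (2,3) (2,4) (3,1) (3,2) (3,3) (3,4) (4,1) (4,2) (4,3) (4,4)] -> total=16
Click 3 (1,3) count=3: revealed 0 new [(none)] -> total=16
Click 4 (4,1) count=3: revealed 0 new [(none)] -> total=16

Answer: 16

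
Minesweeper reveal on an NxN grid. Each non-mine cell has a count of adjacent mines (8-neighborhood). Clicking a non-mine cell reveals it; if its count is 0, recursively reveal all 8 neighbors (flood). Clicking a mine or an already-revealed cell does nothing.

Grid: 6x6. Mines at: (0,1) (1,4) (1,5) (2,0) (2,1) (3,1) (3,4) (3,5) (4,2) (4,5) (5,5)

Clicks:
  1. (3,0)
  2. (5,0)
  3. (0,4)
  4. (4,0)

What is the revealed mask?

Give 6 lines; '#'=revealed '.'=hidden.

Answer: ....#.
......
......
#.....
##....
##....

Derivation:
Click 1 (3,0) count=3: revealed 1 new [(3,0)] -> total=1
Click 2 (5,0) count=0: revealed 4 new [(4,0) (4,1) (5,0) (5,1)] -> total=5
Click 3 (0,4) count=2: revealed 1 new [(0,4)] -> total=6
Click 4 (4,0) count=1: revealed 0 new [(none)] -> total=6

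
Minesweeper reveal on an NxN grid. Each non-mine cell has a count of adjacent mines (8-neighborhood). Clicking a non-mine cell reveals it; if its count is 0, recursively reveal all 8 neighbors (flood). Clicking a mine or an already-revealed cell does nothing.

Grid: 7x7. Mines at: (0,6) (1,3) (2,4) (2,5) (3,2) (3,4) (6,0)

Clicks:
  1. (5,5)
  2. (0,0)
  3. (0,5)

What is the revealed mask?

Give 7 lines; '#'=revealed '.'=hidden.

Click 1 (5,5) count=0: revealed 20 new [(3,5) (3,6) (4,1) (4,2) (4,3) (4,4) (4,5) (4,6) (5,1) (5,2) (5,3) (5,4) (5,5) (5,6) (6,1) (6,2) (6,3) (6,4) (6,5) (6,6)] -> total=20
Click 2 (0,0) count=0: revealed 13 new [(0,0) (0,1) (0,2) (1,0) (1,1) (1,2) (2,0) (2,1) (2,2) (3,0) (3,1) (4,0) (5,0)] -> total=33
Click 3 (0,5) count=1: revealed 1 new [(0,5)] -> total=34

Answer: ###..#.
###....
###....
##...##
#######
#######
.######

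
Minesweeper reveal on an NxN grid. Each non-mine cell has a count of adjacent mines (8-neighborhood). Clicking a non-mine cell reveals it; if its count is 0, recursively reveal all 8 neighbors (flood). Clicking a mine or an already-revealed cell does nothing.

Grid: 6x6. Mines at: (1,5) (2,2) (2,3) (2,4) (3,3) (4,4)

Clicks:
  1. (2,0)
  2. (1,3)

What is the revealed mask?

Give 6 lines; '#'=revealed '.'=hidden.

Answer: #####.
#####.
##....
###...
####..
####..

Derivation:
Click 1 (2,0) count=0: revealed 23 new [(0,0) (0,1) (0,2) (0,3) (0,4) (1,0) (1,1) (1,2) (1,3) (1,4) (2,0) (2,1) (3,0) (3,1) (3,2) (4,0) (4,1) (4,2) (4,3) (5,0) (5,1) (5,2) (5,3)] -> total=23
Click 2 (1,3) count=3: revealed 0 new [(none)] -> total=23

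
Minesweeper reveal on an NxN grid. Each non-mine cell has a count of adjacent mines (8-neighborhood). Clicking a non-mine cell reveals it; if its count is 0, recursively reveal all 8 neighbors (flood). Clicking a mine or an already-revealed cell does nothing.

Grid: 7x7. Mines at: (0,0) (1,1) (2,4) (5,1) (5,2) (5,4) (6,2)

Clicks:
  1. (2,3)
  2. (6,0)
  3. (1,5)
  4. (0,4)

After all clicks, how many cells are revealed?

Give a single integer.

Click 1 (2,3) count=1: revealed 1 new [(2,3)] -> total=1
Click 2 (6,0) count=1: revealed 1 new [(6,0)] -> total=2
Click 3 (1,5) count=1: revealed 1 new [(1,5)] -> total=3
Click 4 (0,4) count=0: revealed 19 new [(0,2) (0,3) (0,4) (0,5) (0,6) (1,2) (1,3) (1,4) (1,6) (2,5) (2,6) (3,5) (3,6) (4,5) (4,6) (5,5) (5,6) (6,5) (6,6)] -> total=22

Answer: 22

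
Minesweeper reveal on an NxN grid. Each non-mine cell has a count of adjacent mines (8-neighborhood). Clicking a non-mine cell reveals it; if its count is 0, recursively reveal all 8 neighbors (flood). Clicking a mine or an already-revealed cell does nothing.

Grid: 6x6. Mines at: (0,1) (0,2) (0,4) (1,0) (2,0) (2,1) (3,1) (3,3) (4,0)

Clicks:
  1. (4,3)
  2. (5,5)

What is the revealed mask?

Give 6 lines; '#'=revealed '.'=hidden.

Click 1 (4,3) count=1: revealed 1 new [(4,3)] -> total=1
Click 2 (5,5) count=0: revealed 15 new [(1,4) (1,5) (2,4) (2,5) (3,4) (3,5) (4,1) (4,2) (4,4) (4,5) (5,1) (5,2) (5,3) (5,4) (5,5)] -> total=16

Answer: ......
....##
....##
....##
.#####
.#####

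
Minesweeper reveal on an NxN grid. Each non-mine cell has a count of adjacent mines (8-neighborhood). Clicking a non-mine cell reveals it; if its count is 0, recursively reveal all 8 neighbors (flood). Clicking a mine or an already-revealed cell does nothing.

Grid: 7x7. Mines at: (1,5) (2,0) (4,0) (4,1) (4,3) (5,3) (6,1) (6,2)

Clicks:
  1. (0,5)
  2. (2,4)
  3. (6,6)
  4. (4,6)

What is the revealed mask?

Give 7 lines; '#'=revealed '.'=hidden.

Answer: .....#.
.......
....###
....###
....###
....###
....###

Derivation:
Click 1 (0,5) count=1: revealed 1 new [(0,5)] -> total=1
Click 2 (2,4) count=1: revealed 1 new [(2,4)] -> total=2
Click 3 (6,6) count=0: revealed 14 new [(2,5) (2,6) (3,4) (3,5) (3,6) (4,4) (4,5) (4,6) (5,4) (5,5) (5,6) (6,4) (6,5) (6,6)] -> total=16
Click 4 (4,6) count=0: revealed 0 new [(none)] -> total=16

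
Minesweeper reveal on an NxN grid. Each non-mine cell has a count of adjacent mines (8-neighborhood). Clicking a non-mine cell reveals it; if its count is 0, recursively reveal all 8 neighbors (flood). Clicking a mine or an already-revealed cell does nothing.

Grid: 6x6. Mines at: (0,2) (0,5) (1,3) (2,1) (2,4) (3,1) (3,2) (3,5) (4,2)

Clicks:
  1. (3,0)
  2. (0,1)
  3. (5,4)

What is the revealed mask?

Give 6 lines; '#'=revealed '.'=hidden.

Click 1 (3,0) count=2: revealed 1 new [(3,0)] -> total=1
Click 2 (0,1) count=1: revealed 1 new [(0,1)] -> total=2
Click 3 (5,4) count=0: revealed 6 new [(4,3) (4,4) (4,5) (5,3) (5,4) (5,5)] -> total=8

Answer: .#....
......
......
#.....
...###
...###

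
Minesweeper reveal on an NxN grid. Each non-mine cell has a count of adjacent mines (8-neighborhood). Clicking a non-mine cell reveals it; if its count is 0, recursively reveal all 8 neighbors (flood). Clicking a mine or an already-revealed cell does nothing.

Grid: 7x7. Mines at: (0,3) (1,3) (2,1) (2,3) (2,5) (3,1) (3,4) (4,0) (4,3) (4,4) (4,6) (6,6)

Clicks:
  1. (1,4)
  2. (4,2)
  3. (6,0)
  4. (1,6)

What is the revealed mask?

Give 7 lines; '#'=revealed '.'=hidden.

Click 1 (1,4) count=4: revealed 1 new [(1,4)] -> total=1
Click 2 (4,2) count=2: revealed 1 new [(4,2)] -> total=2
Click 3 (6,0) count=0: revealed 12 new [(5,0) (5,1) (5,2) (5,3) (5,4) (5,5) (6,0) (6,1) (6,2) (6,3) (6,4) (6,5)] -> total=14
Click 4 (1,6) count=1: revealed 1 new [(1,6)] -> total=15

Answer: .......
....#.#
.......
.......
..#....
######.
######.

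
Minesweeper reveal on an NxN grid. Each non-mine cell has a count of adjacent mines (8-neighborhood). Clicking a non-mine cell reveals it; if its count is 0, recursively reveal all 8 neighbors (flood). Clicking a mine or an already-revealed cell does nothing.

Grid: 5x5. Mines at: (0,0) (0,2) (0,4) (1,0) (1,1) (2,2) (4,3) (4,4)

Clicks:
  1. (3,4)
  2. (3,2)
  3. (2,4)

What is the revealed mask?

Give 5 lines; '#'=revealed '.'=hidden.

Click 1 (3,4) count=2: revealed 1 new [(3,4)] -> total=1
Click 2 (3,2) count=2: revealed 1 new [(3,2)] -> total=2
Click 3 (2,4) count=0: revealed 5 new [(1,3) (1,4) (2,3) (2,4) (3,3)] -> total=7

Answer: .....
...##
...##
..###
.....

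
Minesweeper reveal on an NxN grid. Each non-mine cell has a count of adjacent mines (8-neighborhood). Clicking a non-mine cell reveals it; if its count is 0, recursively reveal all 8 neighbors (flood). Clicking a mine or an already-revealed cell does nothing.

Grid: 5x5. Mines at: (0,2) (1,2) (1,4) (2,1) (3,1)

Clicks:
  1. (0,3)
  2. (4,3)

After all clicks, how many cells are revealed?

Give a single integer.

Click 1 (0,3) count=3: revealed 1 new [(0,3)] -> total=1
Click 2 (4,3) count=0: revealed 9 new [(2,2) (2,3) (2,4) (3,2) (3,3) (3,4) (4,2) (4,3) (4,4)] -> total=10

Answer: 10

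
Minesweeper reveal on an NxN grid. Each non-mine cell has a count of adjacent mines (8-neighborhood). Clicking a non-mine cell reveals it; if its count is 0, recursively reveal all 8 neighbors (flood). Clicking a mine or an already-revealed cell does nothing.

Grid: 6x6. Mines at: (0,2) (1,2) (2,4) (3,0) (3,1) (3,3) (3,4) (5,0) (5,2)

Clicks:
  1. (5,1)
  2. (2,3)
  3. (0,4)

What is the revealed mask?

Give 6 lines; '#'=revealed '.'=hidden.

Click 1 (5,1) count=2: revealed 1 new [(5,1)] -> total=1
Click 2 (2,3) count=4: revealed 1 new [(2,3)] -> total=2
Click 3 (0,4) count=0: revealed 6 new [(0,3) (0,4) (0,5) (1,3) (1,4) (1,5)] -> total=8

Answer: ...###
...###
...#..
......
......
.#....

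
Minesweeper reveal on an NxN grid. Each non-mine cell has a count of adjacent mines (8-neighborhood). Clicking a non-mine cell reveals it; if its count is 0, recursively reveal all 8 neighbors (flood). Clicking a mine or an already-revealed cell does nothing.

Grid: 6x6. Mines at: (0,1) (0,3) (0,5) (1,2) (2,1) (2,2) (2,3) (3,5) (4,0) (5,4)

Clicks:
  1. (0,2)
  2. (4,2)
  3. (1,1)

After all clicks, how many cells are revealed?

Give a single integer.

Click 1 (0,2) count=3: revealed 1 new [(0,2)] -> total=1
Click 2 (4,2) count=0: revealed 9 new [(3,1) (3,2) (3,3) (4,1) (4,2) (4,3) (5,1) (5,2) (5,3)] -> total=10
Click 3 (1,1) count=4: revealed 1 new [(1,1)] -> total=11

Answer: 11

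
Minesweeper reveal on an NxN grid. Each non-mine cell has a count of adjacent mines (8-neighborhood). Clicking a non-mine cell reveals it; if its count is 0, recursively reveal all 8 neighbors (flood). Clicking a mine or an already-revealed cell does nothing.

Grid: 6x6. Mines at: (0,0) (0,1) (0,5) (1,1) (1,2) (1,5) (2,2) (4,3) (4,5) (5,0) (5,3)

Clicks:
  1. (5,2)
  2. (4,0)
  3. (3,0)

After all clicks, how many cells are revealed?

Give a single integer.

Answer: 7

Derivation:
Click 1 (5,2) count=2: revealed 1 new [(5,2)] -> total=1
Click 2 (4,0) count=1: revealed 1 new [(4,0)] -> total=2
Click 3 (3,0) count=0: revealed 5 new [(2,0) (2,1) (3,0) (3,1) (4,1)] -> total=7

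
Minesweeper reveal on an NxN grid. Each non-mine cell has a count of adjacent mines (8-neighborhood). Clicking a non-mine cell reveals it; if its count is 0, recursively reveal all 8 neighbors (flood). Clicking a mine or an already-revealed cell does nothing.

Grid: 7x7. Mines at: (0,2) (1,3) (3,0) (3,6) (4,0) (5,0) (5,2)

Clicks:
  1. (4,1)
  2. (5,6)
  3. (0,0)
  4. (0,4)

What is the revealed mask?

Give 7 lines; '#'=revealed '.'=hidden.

Click 1 (4,1) count=4: revealed 1 new [(4,1)] -> total=1
Click 2 (5,6) count=0: revealed 23 new [(2,1) (2,2) (2,3) (2,4) (2,5) (3,1) (3,2) (3,3) (3,4) (3,5) (4,2) (4,3) (4,4) (4,5) (4,6) (5,3) (5,4) (5,5) (5,6) (6,3) (6,4) (6,5) (6,6)] -> total=24
Click 3 (0,0) count=0: revealed 5 new [(0,0) (0,1) (1,0) (1,1) (2,0)] -> total=29
Click 4 (0,4) count=1: revealed 1 new [(0,4)] -> total=30

Answer: ##..#..
##.....
######.
.#####.
.######
...####
...####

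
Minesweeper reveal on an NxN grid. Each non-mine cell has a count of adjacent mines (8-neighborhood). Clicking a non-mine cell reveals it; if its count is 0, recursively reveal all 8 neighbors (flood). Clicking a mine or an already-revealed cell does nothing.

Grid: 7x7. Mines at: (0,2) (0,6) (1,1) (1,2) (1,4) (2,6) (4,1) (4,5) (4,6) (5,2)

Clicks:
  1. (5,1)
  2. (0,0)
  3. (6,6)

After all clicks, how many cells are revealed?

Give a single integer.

Click 1 (5,1) count=2: revealed 1 new [(5,1)] -> total=1
Click 2 (0,0) count=1: revealed 1 new [(0,0)] -> total=2
Click 3 (6,6) count=0: revealed 8 new [(5,3) (5,4) (5,5) (5,6) (6,3) (6,4) (6,5) (6,6)] -> total=10

Answer: 10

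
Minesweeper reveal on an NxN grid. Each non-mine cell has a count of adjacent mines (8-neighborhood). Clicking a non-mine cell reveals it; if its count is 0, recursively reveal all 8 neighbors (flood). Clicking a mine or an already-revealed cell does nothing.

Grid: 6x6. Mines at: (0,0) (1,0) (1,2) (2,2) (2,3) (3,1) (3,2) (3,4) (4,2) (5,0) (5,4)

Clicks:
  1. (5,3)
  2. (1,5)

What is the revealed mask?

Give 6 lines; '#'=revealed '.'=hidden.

Answer: ...###
...###
....##
......
......
...#..

Derivation:
Click 1 (5,3) count=2: revealed 1 new [(5,3)] -> total=1
Click 2 (1,5) count=0: revealed 8 new [(0,3) (0,4) (0,5) (1,3) (1,4) (1,5) (2,4) (2,5)] -> total=9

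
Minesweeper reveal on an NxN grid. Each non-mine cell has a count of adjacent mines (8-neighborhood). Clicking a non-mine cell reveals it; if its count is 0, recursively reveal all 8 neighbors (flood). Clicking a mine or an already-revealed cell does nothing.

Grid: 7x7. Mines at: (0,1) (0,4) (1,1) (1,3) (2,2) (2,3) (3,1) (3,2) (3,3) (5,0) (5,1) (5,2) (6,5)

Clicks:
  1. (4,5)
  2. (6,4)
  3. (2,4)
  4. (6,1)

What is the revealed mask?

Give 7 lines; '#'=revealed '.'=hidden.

Answer: .....##
....###
....###
....###
....###
....###
.#..#..

Derivation:
Click 1 (4,5) count=0: revealed 17 new [(0,5) (0,6) (1,4) (1,5) (1,6) (2,4) (2,5) (2,6) (3,4) (3,5) (3,6) (4,4) (4,5) (4,6) (5,4) (5,5) (5,6)] -> total=17
Click 2 (6,4) count=1: revealed 1 new [(6,4)] -> total=18
Click 3 (2,4) count=3: revealed 0 new [(none)] -> total=18
Click 4 (6,1) count=3: revealed 1 new [(6,1)] -> total=19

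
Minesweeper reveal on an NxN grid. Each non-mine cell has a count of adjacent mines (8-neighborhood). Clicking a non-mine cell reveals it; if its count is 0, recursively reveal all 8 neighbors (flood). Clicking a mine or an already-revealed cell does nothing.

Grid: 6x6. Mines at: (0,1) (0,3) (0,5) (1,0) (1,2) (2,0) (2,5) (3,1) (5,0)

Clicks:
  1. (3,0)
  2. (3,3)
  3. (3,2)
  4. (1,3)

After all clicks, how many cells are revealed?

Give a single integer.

Answer: 19

Derivation:
Click 1 (3,0) count=2: revealed 1 new [(3,0)] -> total=1
Click 2 (3,3) count=0: revealed 17 new [(2,2) (2,3) (2,4) (3,2) (3,3) (3,4) (3,5) (4,1) (4,2) (4,3) (4,4) (4,5) (5,1) (5,2) (5,3) (5,4) (5,5)] -> total=18
Click 3 (3,2) count=1: revealed 0 new [(none)] -> total=18
Click 4 (1,3) count=2: revealed 1 new [(1,3)] -> total=19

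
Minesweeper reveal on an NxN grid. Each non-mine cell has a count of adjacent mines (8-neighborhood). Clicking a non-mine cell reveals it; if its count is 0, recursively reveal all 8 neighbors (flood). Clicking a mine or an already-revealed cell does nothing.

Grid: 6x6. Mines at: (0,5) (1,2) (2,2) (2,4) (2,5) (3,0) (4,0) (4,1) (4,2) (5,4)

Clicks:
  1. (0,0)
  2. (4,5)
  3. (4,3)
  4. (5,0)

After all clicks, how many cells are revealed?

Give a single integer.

Answer: 9

Derivation:
Click 1 (0,0) count=0: revealed 6 new [(0,0) (0,1) (1,0) (1,1) (2,0) (2,1)] -> total=6
Click 2 (4,5) count=1: revealed 1 new [(4,5)] -> total=7
Click 3 (4,3) count=2: revealed 1 new [(4,3)] -> total=8
Click 4 (5,0) count=2: revealed 1 new [(5,0)] -> total=9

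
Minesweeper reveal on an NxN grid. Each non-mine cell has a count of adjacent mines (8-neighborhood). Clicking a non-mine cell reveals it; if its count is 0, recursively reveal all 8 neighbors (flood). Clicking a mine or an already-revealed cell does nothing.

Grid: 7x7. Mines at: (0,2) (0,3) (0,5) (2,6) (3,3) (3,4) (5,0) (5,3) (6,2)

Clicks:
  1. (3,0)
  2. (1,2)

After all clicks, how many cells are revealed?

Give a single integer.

Answer: 14

Derivation:
Click 1 (3,0) count=0: revealed 14 new [(0,0) (0,1) (1,0) (1,1) (1,2) (2,0) (2,1) (2,2) (3,0) (3,1) (3,2) (4,0) (4,1) (4,2)] -> total=14
Click 2 (1,2) count=2: revealed 0 new [(none)] -> total=14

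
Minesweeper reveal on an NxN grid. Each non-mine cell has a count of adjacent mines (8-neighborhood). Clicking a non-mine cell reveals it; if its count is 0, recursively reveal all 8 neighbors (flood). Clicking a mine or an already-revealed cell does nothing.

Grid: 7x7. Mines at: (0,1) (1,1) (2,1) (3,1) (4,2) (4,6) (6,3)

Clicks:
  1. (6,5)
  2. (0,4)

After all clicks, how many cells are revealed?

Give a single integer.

Answer: 30

Derivation:
Click 1 (6,5) count=0: revealed 6 new [(5,4) (5,5) (5,6) (6,4) (6,5) (6,6)] -> total=6
Click 2 (0,4) count=0: revealed 24 new [(0,2) (0,3) (0,4) (0,5) (0,6) (1,2) (1,3) (1,4) (1,5) (1,6) (2,2) (2,3) (2,4) (2,5) (2,6) (3,2) (3,3) (3,4) (3,5) (3,6) (4,3) (4,4) (4,5) (5,3)] -> total=30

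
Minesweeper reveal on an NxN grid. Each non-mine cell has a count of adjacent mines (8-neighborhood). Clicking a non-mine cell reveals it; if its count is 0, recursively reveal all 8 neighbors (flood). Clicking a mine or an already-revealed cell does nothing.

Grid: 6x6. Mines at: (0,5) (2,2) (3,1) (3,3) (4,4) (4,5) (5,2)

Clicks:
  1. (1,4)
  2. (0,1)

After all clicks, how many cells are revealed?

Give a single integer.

Click 1 (1,4) count=1: revealed 1 new [(1,4)] -> total=1
Click 2 (0,1) count=0: revealed 11 new [(0,0) (0,1) (0,2) (0,3) (0,4) (1,0) (1,1) (1,2) (1,3) (2,0) (2,1)] -> total=12

Answer: 12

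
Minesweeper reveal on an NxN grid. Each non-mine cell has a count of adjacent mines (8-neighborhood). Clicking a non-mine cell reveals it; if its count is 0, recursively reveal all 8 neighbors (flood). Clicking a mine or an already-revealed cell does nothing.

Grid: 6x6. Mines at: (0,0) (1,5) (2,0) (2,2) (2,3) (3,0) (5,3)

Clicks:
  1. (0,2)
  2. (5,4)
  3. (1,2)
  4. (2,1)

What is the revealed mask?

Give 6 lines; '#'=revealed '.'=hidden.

Click 1 (0,2) count=0: revealed 8 new [(0,1) (0,2) (0,3) (0,4) (1,1) (1,2) (1,3) (1,4)] -> total=8
Click 2 (5,4) count=1: revealed 1 new [(5,4)] -> total=9
Click 3 (1,2) count=2: revealed 0 new [(none)] -> total=9
Click 4 (2,1) count=3: revealed 1 new [(2,1)] -> total=10

Answer: .####.
.####.
.#....
......
......
....#.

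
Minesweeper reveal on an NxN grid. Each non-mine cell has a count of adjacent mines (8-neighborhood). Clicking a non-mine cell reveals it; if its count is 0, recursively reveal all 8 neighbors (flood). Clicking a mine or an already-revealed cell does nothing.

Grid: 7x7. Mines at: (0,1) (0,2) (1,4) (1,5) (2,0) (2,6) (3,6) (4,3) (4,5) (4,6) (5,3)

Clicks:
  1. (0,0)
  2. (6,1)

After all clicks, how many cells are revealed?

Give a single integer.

Answer: 13

Derivation:
Click 1 (0,0) count=1: revealed 1 new [(0,0)] -> total=1
Click 2 (6,1) count=0: revealed 12 new [(3,0) (3,1) (3,2) (4,0) (4,1) (4,2) (5,0) (5,1) (5,2) (6,0) (6,1) (6,2)] -> total=13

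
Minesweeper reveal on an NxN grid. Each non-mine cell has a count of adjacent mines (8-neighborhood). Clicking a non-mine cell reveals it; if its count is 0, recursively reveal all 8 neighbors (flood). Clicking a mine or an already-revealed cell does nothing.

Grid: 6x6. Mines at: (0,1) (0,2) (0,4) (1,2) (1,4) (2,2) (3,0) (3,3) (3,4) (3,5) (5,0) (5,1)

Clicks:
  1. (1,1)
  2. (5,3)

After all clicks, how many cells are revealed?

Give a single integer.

Click 1 (1,1) count=4: revealed 1 new [(1,1)] -> total=1
Click 2 (5,3) count=0: revealed 8 new [(4,2) (4,3) (4,4) (4,5) (5,2) (5,3) (5,4) (5,5)] -> total=9

Answer: 9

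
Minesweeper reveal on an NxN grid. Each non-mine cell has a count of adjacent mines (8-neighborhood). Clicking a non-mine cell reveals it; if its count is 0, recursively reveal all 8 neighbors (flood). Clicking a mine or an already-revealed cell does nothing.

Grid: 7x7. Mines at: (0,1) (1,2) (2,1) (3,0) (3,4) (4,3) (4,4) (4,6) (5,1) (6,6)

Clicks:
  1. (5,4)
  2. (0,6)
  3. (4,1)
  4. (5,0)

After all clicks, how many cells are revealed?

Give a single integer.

Answer: 17

Derivation:
Click 1 (5,4) count=2: revealed 1 new [(5,4)] -> total=1
Click 2 (0,6) count=0: revealed 14 new [(0,3) (0,4) (0,5) (0,6) (1,3) (1,4) (1,5) (1,6) (2,3) (2,4) (2,5) (2,6) (3,5) (3,6)] -> total=15
Click 3 (4,1) count=2: revealed 1 new [(4,1)] -> total=16
Click 4 (5,0) count=1: revealed 1 new [(5,0)] -> total=17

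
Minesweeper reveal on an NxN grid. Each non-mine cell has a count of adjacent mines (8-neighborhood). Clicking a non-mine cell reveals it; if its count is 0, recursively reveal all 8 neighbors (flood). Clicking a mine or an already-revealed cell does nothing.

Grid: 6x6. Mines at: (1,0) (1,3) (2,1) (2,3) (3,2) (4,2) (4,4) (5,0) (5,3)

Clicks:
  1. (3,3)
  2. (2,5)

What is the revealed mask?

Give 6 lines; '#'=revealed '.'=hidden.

Answer: ....##
....##
....##
...###
......
......

Derivation:
Click 1 (3,3) count=4: revealed 1 new [(3,3)] -> total=1
Click 2 (2,5) count=0: revealed 8 new [(0,4) (0,5) (1,4) (1,5) (2,4) (2,5) (3,4) (3,5)] -> total=9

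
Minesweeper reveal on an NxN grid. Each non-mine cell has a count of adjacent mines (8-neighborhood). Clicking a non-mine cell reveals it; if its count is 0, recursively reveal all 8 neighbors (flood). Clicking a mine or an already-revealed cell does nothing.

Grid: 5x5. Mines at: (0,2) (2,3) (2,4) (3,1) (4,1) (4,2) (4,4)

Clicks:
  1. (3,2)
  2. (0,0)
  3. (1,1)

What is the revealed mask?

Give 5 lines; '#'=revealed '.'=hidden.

Click 1 (3,2) count=4: revealed 1 new [(3,2)] -> total=1
Click 2 (0,0) count=0: revealed 6 new [(0,0) (0,1) (1,0) (1,1) (2,0) (2,1)] -> total=7
Click 3 (1,1) count=1: revealed 0 new [(none)] -> total=7

Answer: ##...
##...
##...
..#..
.....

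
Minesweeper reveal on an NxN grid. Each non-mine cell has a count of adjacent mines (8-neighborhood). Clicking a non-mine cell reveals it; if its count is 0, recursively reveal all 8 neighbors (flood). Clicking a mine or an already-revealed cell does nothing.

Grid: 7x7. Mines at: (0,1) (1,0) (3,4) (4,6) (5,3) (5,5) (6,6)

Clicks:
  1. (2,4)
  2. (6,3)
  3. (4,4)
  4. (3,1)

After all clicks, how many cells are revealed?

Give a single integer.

Answer: 36

Derivation:
Click 1 (2,4) count=1: revealed 1 new [(2,4)] -> total=1
Click 2 (6,3) count=1: revealed 1 new [(6,3)] -> total=2
Click 3 (4,4) count=3: revealed 1 new [(4,4)] -> total=3
Click 4 (3,1) count=0: revealed 33 new [(0,2) (0,3) (0,4) (0,5) (0,6) (1,1) (1,2) (1,3) (1,4) (1,5) (1,6) (2,0) (2,1) (2,2) (2,3) (2,5) (2,6) (3,0) (3,1) (3,2) (3,3) (3,5) (3,6) (4,0) (4,1) (4,2) (4,3) (5,0) (5,1) (5,2) (6,0) (6,1) (6,2)] -> total=36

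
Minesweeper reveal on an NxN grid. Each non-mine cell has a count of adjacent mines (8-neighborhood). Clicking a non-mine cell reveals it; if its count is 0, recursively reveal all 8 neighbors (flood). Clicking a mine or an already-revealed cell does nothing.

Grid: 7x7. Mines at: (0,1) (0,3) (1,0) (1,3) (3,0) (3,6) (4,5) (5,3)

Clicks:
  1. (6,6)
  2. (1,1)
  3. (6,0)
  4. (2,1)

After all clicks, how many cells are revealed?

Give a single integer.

Answer: 17

Derivation:
Click 1 (6,6) count=0: revealed 6 new [(5,4) (5,5) (5,6) (6,4) (6,5) (6,6)] -> total=6
Click 2 (1,1) count=2: revealed 1 new [(1,1)] -> total=7
Click 3 (6,0) count=0: revealed 9 new [(4,0) (4,1) (4,2) (5,0) (5,1) (5,2) (6,0) (6,1) (6,2)] -> total=16
Click 4 (2,1) count=2: revealed 1 new [(2,1)] -> total=17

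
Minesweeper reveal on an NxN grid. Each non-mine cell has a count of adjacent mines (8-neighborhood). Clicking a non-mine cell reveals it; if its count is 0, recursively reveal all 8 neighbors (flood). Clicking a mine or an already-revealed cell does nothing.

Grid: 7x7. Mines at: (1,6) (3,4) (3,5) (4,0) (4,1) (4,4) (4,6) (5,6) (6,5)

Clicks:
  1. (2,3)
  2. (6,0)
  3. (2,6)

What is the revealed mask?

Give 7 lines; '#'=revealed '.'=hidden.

Click 1 (2,3) count=1: revealed 1 new [(2,3)] -> total=1
Click 2 (6,0) count=0: revealed 10 new [(5,0) (5,1) (5,2) (5,3) (5,4) (6,0) (6,1) (6,2) (6,3) (6,4)] -> total=11
Click 3 (2,6) count=2: revealed 1 new [(2,6)] -> total=12

Answer: .......
.......
...#..#
.......
.......
#####..
#####..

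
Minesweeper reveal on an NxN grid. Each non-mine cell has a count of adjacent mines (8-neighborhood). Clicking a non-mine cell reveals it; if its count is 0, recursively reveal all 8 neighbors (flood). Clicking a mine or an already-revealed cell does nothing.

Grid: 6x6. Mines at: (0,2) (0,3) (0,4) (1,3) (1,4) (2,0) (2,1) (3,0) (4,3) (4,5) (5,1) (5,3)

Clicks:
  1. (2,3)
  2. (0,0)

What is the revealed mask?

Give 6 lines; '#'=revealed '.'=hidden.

Click 1 (2,3) count=2: revealed 1 new [(2,3)] -> total=1
Click 2 (0,0) count=0: revealed 4 new [(0,0) (0,1) (1,0) (1,1)] -> total=5

Answer: ##....
##....
...#..
......
......
......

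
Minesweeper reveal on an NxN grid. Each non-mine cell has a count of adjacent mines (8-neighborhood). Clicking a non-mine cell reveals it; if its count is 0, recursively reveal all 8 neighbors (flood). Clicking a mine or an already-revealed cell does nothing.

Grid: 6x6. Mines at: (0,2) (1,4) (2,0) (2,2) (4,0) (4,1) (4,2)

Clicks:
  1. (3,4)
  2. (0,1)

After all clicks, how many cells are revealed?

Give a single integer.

Answer: 13

Derivation:
Click 1 (3,4) count=0: revealed 12 new [(2,3) (2,4) (2,5) (3,3) (3,4) (3,5) (4,3) (4,4) (4,5) (5,3) (5,4) (5,5)] -> total=12
Click 2 (0,1) count=1: revealed 1 new [(0,1)] -> total=13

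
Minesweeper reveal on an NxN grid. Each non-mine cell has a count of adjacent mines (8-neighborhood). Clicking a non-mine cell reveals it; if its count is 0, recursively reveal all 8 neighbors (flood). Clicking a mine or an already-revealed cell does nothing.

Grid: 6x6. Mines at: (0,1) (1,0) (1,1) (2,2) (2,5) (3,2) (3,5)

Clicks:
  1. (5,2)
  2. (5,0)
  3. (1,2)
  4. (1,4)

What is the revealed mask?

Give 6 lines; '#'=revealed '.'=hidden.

Click 1 (5,2) count=0: revealed 16 new [(2,0) (2,1) (3,0) (3,1) (4,0) (4,1) (4,2) (4,3) (4,4) (4,5) (5,0) (5,1) (5,2) (5,3) (5,4) (5,5)] -> total=16
Click 2 (5,0) count=0: revealed 0 new [(none)] -> total=16
Click 3 (1,2) count=3: revealed 1 new [(1,2)] -> total=17
Click 4 (1,4) count=1: revealed 1 new [(1,4)] -> total=18

Answer: ......
..#.#.
##....
##....
######
######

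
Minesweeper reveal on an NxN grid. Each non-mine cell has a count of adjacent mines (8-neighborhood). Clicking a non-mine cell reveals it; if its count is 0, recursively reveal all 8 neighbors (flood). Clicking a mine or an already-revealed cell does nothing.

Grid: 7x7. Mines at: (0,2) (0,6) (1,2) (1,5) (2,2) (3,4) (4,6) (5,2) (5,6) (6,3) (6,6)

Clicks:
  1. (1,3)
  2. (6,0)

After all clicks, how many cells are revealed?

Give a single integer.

Click 1 (1,3) count=3: revealed 1 new [(1,3)] -> total=1
Click 2 (6,0) count=0: revealed 14 new [(0,0) (0,1) (1,0) (1,1) (2,0) (2,1) (3,0) (3,1) (4,0) (4,1) (5,0) (5,1) (6,0) (6,1)] -> total=15

Answer: 15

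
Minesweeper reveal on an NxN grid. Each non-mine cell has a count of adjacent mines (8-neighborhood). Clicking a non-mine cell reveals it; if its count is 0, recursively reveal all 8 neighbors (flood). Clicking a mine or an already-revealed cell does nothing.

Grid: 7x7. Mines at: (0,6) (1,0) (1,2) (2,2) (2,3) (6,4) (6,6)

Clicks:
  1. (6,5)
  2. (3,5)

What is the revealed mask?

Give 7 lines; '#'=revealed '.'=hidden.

Answer: .......
....###
##..###
#######
#######
#######
####.#.

Derivation:
Click 1 (6,5) count=2: revealed 1 new [(6,5)] -> total=1
Click 2 (3,5) count=0: revealed 33 new [(1,4) (1,5) (1,6) (2,0) (2,1) (2,4) (2,5) (2,6) (3,0) (3,1) (3,2) (3,3) (3,4) (3,5) (3,6) (4,0) (4,1) (4,2) (4,3) (4,4) (4,5) (4,6) (5,0) (5,1) (5,2) (5,3) (5,4) (5,5) (5,6) (6,0) (6,1) (6,2) (6,3)] -> total=34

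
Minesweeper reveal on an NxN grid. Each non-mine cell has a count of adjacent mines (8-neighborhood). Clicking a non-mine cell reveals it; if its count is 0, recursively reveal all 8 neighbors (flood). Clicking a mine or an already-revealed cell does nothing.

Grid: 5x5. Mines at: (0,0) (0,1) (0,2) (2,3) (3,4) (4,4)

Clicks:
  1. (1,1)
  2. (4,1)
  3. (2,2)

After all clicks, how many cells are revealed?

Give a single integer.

Click 1 (1,1) count=3: revealed 1 new [(1,1)] -> total=1
Click 2 (4,1) count=0: revealed 13 new [(1,0) (1,2) (2,0) (2,1) (2,2) (3,0) (3,1) (3,2) (3,3) (4,0) (4,1) (4,2) (4,3)] -> total=14
Click 3 (2,2) count=1: revealed 0 new [(none)] -> total=14

Answer: 14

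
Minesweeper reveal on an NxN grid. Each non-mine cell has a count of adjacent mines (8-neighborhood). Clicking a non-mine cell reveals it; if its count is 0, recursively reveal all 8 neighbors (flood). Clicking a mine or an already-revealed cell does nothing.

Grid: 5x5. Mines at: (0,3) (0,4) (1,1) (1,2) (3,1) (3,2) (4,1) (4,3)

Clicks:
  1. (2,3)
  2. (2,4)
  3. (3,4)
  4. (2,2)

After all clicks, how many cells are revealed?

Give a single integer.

Answer: 7

Derivation:
Click 1 (2,3) count=2: revealed 1 new [(2,3)] -> total=1
Click 2 (2,4) count=0: revealed 5 new [(1,3) (1,4) (2,4) (3,3) (3,4)] -> total=6
Click 3 (3,4) count=1: revealed 0 new [(none)] -> total=6
Click 4 (2,2) count=4: revealed 1 new [(2,2)] -> total=7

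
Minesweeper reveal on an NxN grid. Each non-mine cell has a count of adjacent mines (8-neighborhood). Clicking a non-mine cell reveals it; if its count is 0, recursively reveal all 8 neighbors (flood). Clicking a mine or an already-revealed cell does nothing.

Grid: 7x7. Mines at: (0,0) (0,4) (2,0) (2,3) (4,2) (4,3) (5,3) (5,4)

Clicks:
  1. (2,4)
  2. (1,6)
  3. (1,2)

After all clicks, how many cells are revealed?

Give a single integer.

Click 1 (2,4) count=1: revealed 1 new [(2,4)] -> total=1
Click 2 (1,6) count=0: revealed 17 new [(0,5) (0,6) (1,4) (1,5) (1,6) (2,5) (2,6) (3,4) (3,5) (3,6) (4,4) (4,5) (4,6) (5,5) (5,6) (6,5) (6,6)] -> total=18
Click 3 (1,2) count=1: revealed 1 new [(1,2)] -> total=19

Answer: 19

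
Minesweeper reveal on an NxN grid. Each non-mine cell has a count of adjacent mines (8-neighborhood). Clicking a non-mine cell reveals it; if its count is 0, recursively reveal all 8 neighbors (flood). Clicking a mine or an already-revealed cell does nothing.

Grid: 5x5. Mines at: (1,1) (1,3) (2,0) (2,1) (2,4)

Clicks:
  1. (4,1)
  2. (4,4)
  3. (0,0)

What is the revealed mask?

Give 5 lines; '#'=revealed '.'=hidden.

Click 1 (4,1) count=0: revealed 10 new [(3,0) (3,1) (3,2) (3,3) (3,4) (4,0) (4,1) (4,2) (4,3) (4,4)] -> total=10
Click 2 (4,4) count=0: revealed 0 new [(none)] -> total=10
Click 3 (0,0) count=1: revealed 1 new [(0,0)] -> total=11

Answer: #....
.....
.....
#####
#####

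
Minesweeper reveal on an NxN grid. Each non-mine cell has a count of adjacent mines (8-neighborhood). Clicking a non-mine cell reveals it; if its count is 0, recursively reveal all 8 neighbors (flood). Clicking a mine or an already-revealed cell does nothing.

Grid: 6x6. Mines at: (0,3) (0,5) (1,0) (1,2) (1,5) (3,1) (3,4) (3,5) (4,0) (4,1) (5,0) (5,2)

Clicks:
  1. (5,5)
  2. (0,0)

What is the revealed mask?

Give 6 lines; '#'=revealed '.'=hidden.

Answer: #.....
......
......
......
...###
...###

Derivation:
Click 1 (5,5) count=0: revealed 6 new [(4,3) (4,4) (4,5) (5,3) (5,4) (5,5)] -> total=6
Click 2 (0,0) count=1: revealed 1 new [(0,0)] -> total=7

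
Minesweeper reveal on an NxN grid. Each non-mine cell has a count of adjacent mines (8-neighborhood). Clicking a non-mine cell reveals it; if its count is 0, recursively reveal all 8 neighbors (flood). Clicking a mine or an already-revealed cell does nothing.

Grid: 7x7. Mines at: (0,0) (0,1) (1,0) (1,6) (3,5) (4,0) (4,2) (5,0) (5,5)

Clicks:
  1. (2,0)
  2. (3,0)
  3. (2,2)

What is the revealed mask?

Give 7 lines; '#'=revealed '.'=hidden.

Answer: ..####.
.#####.
######.
#####..
.......
.......
.......

Derivation:
Click 1 (2,0) count=1: revealed 1 new [(2,0)] -> total=1
Click 2 (3,0) count=1: revealed 1 new [(3,0)] -> total=2
Click 3 (2,2) count=0: revealed 18 new [(0,2) (0,3) (0,4) (0,5) (1,1) (1,2) (1,3) (1,4) (1,5) (2,1) (2,2) (2,3) (2,4) (2,5) (3,1) (3,2) (3,3) (3,4)] -> total=20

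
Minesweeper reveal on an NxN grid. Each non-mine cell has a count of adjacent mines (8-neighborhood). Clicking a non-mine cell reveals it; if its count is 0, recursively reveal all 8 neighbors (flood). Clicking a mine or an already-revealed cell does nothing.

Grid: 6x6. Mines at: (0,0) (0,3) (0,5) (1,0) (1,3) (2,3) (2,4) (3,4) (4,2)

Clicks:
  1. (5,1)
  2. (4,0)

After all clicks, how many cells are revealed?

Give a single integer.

Answer: 8

Derivation:
Click 1 (5,1) count=1: revealed 1 new [(5,1)] -> total=1
Click 2 (4,0) count=0: revealed 7 new [(2,0) (2,1) (3,0) (3,1) (4,0) (4,1) (5,0)] -> total=8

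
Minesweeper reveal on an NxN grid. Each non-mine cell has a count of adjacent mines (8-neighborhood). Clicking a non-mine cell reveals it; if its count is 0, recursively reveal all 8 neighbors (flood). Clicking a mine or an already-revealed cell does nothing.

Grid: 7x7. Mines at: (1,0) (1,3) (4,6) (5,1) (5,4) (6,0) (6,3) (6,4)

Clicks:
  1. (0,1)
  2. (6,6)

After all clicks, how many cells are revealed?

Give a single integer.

Answer: 5

Derivation:
Click 1 (0,1) count=1: revealed 1 new [(0,1)] -> total=1
Click 2 (6,6) count=0: revealed 4 new [(5,5) (5,6) (6,5) (6,6)] -> total=5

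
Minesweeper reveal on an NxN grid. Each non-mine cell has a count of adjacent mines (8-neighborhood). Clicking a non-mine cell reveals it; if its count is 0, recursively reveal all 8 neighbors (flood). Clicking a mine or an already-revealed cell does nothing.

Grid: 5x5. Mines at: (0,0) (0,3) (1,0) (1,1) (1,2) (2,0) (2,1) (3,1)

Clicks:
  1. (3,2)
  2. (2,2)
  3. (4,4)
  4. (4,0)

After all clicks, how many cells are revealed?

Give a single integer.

Answer: 12

Derivation:
Click 1 (3,2) count=2: revealed 1 new [(3,2)] -> total=1
Click 2 (2,2) count=4: revealed 1 new [(2,2)] -> total=2
Click 3 (4,4) count=0: revealed 9 new [(1,3) (1,4) (2,3) (2,4) (3,3) (3,4) (4,2) (4,3) (4,4)] -> total=11
Click 4 (4,0) count=1: revealed 1 new [(4,0)] -> total=12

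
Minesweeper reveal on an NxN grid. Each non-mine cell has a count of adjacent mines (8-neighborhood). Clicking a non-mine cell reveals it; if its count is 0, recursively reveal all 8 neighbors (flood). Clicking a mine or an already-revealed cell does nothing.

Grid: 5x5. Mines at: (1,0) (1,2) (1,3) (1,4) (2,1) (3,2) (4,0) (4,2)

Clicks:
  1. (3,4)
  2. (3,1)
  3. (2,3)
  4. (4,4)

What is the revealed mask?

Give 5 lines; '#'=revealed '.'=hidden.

Click 1 (3,4) count=0: revealed 6 new [(2,3) (2,4) (3,3) (3,4) (4,3) (4,4)] -> total=6
Click 2 (3,1) count=4: revealed 1 new [(3,1)] -> total=7
Click 3 (2,3) count=4: revealed 0 new [(none)] -> total=7
Click 4 (4,4) count=0: revealed 0 new [(none)] -> total=7

Answer: .....
.....
...##
.#.##
...##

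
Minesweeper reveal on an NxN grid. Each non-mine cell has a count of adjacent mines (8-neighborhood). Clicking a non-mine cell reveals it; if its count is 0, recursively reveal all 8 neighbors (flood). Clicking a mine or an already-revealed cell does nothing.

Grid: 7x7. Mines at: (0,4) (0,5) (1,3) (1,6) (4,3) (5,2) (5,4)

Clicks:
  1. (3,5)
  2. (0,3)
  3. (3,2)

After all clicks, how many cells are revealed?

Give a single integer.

Answer: 15

Derivation:
Click 1 (3,5) count=0: revealed 13 new [(2,4) (2,5) (2,6) (3,4) (3,5) (3,6) (4,4) (4,5) (4,6) (5,5) (5,6) (6,5) (6,6)] -> total=13
Click 2 (0,3) count=2: revealed 1 new [(0,3)] -> total=14
Click 3 (3,2) count=1: revealed 1 new [(3,2)] -> total=15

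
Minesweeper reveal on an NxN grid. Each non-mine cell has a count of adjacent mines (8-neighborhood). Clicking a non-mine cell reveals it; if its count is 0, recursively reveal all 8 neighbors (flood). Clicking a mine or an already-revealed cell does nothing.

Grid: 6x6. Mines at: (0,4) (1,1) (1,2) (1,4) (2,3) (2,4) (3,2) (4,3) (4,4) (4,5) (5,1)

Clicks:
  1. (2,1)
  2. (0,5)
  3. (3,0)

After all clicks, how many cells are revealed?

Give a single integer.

Answer: 7

Derivation:
Click 1 (2,1) count=3: revealed 1 new [(2,1)] -> total=1
Click 2 (0,5) count=2: revealed 1 new [(0,5)] -> total=2
Click 3 (3,0) count=0: revealed 5 new [(2,0) (3,0) (3,1) (4,0) (4,1)] -> total=7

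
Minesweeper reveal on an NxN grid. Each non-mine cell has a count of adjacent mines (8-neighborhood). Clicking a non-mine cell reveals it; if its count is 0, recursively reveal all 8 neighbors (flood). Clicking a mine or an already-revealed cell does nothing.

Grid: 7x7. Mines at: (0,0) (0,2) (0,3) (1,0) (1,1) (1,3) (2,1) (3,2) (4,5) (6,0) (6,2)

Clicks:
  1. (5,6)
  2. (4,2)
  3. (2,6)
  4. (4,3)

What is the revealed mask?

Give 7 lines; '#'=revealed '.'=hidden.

Click 1 (5,6) count=1: revealed 1 new [(5,6)] -> total=1
Click 2 (4,2) count=1: revealed 1 new [(4,2)] -> total=2
Click 3 (2,6) count=0: revealed 12 new [(0,4) (0,5) (0,6) (1,4) (1,5) (1,6) (2,4) (2,5) (2,6) (3,4) (3,5) (3,6)] -> total=14
Click 4 (4,3) count=1: revealed 1 new [(4,3)] -> total=15

Answer: ....###
....###
....###
....###
..##...
......#
.......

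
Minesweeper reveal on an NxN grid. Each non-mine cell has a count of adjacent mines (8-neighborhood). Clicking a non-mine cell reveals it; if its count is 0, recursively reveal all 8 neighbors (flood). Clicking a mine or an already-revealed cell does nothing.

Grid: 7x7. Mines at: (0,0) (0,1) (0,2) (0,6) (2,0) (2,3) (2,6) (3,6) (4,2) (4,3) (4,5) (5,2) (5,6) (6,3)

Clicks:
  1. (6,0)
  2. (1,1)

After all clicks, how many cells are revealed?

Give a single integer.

Click 1 (6,0) count=0: revealed 8 new [(3,0) (3,1) (4,0) (4,1) (5,0) (5,1) (6,0) (6,1)] -> total=8
Click 2 (1,1) count=4: revealed 1 new [(1,1)] -> total=9

Answer: 9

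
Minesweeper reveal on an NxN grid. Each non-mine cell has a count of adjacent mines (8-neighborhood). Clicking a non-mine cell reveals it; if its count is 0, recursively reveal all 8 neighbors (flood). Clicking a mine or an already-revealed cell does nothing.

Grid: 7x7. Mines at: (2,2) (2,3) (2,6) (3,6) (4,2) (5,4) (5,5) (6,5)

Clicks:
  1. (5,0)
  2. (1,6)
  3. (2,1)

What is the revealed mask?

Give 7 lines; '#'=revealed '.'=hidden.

Answer: #######
#######
##.....
##.....
##.....
####...
####...

Derivation:
Click 1 (5,0) count=0: revealed 28 new [(0,0) (0,1) (0,2) (0,3) (0,4) (0,5) (0,6) (1,0) (1,1) (1,2) (1,3) (1,4) (1,5) (1,6) (2,0) (2,1) (3,0) (3,1) (4,0) (4,1) (5,0) (5,1) (5,2) (5,3) (6,0) (6,1) (6,2) (6,3)] -> total=28
Click 2 (1,6) count=1: revealed 0 new [(none)] -> total=28
Click 3 (2,1) count=1: revealed 0 new [(none)] -> total=28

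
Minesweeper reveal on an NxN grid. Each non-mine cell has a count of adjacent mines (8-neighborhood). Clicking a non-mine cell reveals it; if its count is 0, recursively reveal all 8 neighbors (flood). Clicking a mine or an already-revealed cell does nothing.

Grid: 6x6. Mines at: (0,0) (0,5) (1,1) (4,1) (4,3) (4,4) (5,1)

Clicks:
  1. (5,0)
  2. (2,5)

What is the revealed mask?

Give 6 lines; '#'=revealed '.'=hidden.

Click 1 (5,0) count=2: revealed 1 new [(5,0)] -> total=1
Click 2 (2,5) count=0: revealed 15 new [(0,2) (0,3) (0,4) (1,2) (1,3) (1,4) (1,5) (2,2) (2,3) (2,4) (2,5) (3,2) (3,3) (3,4) (3,5)] -> total=16

Answer: ..###.
..####
..####
..####
......
#.....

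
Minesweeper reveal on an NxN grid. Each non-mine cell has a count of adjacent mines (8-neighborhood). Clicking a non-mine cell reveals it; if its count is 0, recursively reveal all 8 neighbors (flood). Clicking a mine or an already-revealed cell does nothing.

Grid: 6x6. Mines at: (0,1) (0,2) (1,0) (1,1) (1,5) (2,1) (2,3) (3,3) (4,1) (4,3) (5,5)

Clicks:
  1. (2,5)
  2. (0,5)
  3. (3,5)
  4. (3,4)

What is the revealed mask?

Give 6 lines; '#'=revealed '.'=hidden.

Click 1 (2,5) count=1: revealed 1 new [(2,5)] -> total=1
Click 2 (0,5) count=1: revealed 1 new [(0,5)] -> total=2
Click 3 (3,5) count=0: revealed 5 new [(2,4) (3,4) (3,5) (4,4) (4,5)] -> total=7
Click 4 (3,4) count=3: revealed 0 new [(none)] -> total=7

Answer: .....#
......
....##
....##
....##
......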